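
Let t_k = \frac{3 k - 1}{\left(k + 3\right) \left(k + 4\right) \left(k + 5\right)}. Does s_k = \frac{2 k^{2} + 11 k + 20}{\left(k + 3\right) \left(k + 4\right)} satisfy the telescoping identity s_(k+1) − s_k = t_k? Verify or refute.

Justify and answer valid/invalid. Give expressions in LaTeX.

valid (s_(k+1) − s_k reduces to t_k)

s_(k+1) = (11*k + 2*(k + 1)**2 + 31)/((k + 4)*(k + 5))
s_(k+1) − s_k = (3*k - 1)/(k**3 + 12*k**2 + 47*k + 60)
(s_(k+1) − s_k) − t_k = 0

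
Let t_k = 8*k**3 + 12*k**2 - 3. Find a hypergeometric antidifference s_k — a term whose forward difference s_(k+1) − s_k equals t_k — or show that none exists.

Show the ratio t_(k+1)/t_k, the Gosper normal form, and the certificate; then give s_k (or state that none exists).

s_k = k*(2*k**3 - 4*k - 1)

The ratio is (8*(k + 1)**3 + 12*(k + 1)**2 - 3)/(8*k**3 + 12*k**2 - 3).
Normal form (A,B,C) = (1, 1, k**3 + 3*k**2/2 - 3/8).
Key eq: (1)·f(k+1) = (1)·f(k) + (k**3 + 3*k**2/2 - 3/8).
d = 4 from the (0,0,3) case.
Solve for f: f(k) = k*(2*k**3 - 4*k - 1)/8 (degree 4 ≤ 4).
Then R = B(k−1)f/C = k*(2*k**3 - 4*k - 1)/(8*k**3 + 12*k**2 - 3), so s_k = R(k)·t_k = k*(2*k**3 - 4*k - 1).
Δs = 8*k**3 + 12*k**2 - 3, as required.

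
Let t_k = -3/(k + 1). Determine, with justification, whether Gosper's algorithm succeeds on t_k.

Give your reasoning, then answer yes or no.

No — the linear system for f has no solution.

Step 1: r(k) = (k + 1)/(k + 2).
Normal form (A,B,C) = (k + 1, k + 2, 1).
Set up (k + 1)·f(k+1) − (k + 1)·f(k) − (1) = 0.
Bound: deg f ≤ 0.
Put f(k) = c0: A·f(k+1) − B(k−1)·f(k) − C = -1; need -1 = 0 — inconsistent ⇒ no f, not summable.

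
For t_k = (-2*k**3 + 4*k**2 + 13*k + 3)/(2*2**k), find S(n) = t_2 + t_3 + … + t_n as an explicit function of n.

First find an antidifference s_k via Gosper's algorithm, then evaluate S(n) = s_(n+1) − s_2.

S(n) = 2**(-n - 1)*(-2**(n + 3) + 2*n**3 + 8*n**2 + 7*n - 1)

t_(k+1)/t_k = (k**3 + k**2 - 15*k/2 - 9)/(2*k**3 - 4*k**2 - 13*k - 3).
Factor: A=1/2; B=1; C=k**3 - 2*k**2 - 13*k/2 - 3/2.
Solve (1/2)·f(k+1) − (1)·f(k) = k**3 - 2*k**2 - 13*k/2 - 3/2.
Bound: deg f ≤ 3.
Solve for f: f(k) = -2*k**3 - 2*k**2 + 3*k + 2 (degree 3 ≤ 3).
R(k) = B(k−1)·f(k)/C(k) = -2*(2*k**3 + 2*k**2 - 3*k - 2)/(2*k**3 - 4*k**2 - 13*k - 3); s_k = R·t_k = (2*k**3 + 2*k**2 - 3*k - 2)/2**k.
Check: Δs_k = (-2*k**3 + 4*k**2 + 13*k + 3)/(2*2**k). ✓
s_(n+1) = 2**(-n - 1)*(2*n**3 + 8*n**2 + 7*n - 1) and s_(2) = 4, so S(n) = 2**(-n - 1)*(-2**(n + 3) + 2*n**3 + 8*n**2 + 7*n - 1).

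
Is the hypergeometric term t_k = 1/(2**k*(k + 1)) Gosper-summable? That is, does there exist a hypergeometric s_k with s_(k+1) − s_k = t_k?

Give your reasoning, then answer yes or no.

Step 1: r(k) = (k + 1)/(2*(k + 2)).
Gosper form: A/B · C(k+1)/C(k) with A=k/2 + 1/2, B=k + 2, C=1.
Solve (k/2 + 1/2)·f(k+1) − (k + 1)·f(k) = 1.
deg f ≤ -1 (via 1,1,0).
Negative degree bound (-1): no f exists, t_k not Gosper-summable.

No — negative degree bound, so no certificate f.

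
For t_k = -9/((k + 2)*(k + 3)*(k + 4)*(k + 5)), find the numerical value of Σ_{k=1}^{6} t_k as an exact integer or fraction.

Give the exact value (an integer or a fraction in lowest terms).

r(k) = (k + 2)/(k + 6) after simplifying.
Gosper form: A/B · C(k+1)/C(k) with A=k + 2, B=k + 6, C=1.
Solve (k + 2)·f(k+1) − (k + 5)·f(k) = 1.
Bound: deg f ≤ 3.
Solve for f: f(k) = k*(k**2 + 9*k + 26)/72 (degree 3 ≤ 3).
Get s_k = R·t_k = k*(-k**2 - 9*k - 26)/(8*(k + 2)*(k + 3)*(k + 4)) with R(k) = B(k−1)f(k)/C(k) = k*(k + 5)*(k**2 + 9*k + 26)/72.
Δs = -9/(k**4 + 14*k**3 + 71*k**2 + 154*k + 120), as required.
Telescoping: Σ = s_(7) − s_(1) = -161/1320 − (-3/40) = -31/660.

Σ = -31/660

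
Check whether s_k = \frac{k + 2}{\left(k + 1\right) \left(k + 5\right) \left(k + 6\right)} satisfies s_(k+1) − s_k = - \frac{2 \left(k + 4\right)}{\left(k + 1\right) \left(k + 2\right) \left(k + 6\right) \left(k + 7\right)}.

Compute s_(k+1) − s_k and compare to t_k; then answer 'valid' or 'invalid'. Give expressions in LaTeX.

Invalid: residual \frac{9 \left(k + 3\right)}{k^{5} + 21 k^{4} + 163 k^{3} + 567 k^{2} + 844 k + 420} ≠ 0.

s_(k+1) = (k + 3)/((k + 2)*(k + 6)*(k + 7))
s_(k+1) − s_k = ((k + 1)*(k + 3)*(k + 5) - (k + 2)**2*(k + 7))/((k + 1)*(k + 2)*(k + 5)*(k + 6)*(k + 7))
(s_(k+1) − s_k) − t_k = 9*(k + 3)/(k**5 + 21*k**4 + 163*k**3 + 567*k**2 + 844*k + 420)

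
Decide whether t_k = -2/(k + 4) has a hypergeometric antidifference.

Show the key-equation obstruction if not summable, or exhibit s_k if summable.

No; the coefficient equations for f are inconsistent.

Ratio r(k) = (k + 4)/(k + 5).
Gosper form: A/B · C(k+1)/C(k) with A=k + 4, B=k + 5, C=1.
Key eq: (k + 4)·f(k+1) = (k + 4)·f(k) + (1).
deg f ≤ 0 (via 1,1,0).
f = c0 ⇒ A·f(k+1) − B(k−1)·f(k) − C = -1. The system {-1 = 0} is inconsistent; no antidifference.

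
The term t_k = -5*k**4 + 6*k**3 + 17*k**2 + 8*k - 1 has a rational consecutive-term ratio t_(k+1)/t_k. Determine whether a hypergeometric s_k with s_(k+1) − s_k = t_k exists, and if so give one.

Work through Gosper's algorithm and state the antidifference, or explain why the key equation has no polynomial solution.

s_k = k*(-k**4 + 4*k**3 + k**2 - 3*k - 2)

Step 1: r(k) = (5*k**4 + 14*k**3 - 5*k**2 - 40*k - 25)/(5*k**4 - 6*k**3 - 17*k**2 - 8*k + 1).
A = 1, B = 1, C = k**4 - 6*k**3/5 - 17*k**2/5 - 8*k/5 + 1/5.
Set up (1)·f(k+1) − (1)·f(k) − (k**4 - 6*k**3/5 - 17*k**2/5 - 8*k/5 + 1/5) = 0.
Bound: deg f ≤ 5.
Solve for f: f(k) = k*(k**4 - 4*k**3 - k**2 + 3*k + 2)/5 (degree 5 ≤ 5).
So s_k = (B(k−1)f/C)·t_k = (k*(k**4 - 4*k**3 - k**2 + 3*k + 2)/(5*k**4 - 6*k**3 - 17*k**2 - 8*k + 1))·t_k = k*(-k**4 + 4*k**3 + k**2 - 3*k - 2).
Check: Δs_k = -5*k**4 + 6*k**3 + 17*k**2 + 8*k - 1. ✓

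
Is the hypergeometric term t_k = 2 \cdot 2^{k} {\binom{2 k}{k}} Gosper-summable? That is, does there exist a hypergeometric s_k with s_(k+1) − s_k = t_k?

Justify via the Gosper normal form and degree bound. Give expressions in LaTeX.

No. Not Gosper-summable.

t_(k+1)/t_k = 4*(2*k + 1)/(k + 1).
Normal form (A,B,C) = (8*k + 4, k + 1, 1).
Solve (8*k + 4)·f(k+1) − (k)·f(k) = 1.
Bound: deg f ≤ -1.
Bound -1 < 0, so the key equation has no polynomial solution.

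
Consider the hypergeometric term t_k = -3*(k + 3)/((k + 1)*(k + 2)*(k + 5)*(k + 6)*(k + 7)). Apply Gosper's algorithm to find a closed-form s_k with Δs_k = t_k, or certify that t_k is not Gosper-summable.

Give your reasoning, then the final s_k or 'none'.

Ratio r(k) = (k + 1)*(k + 4)*(k + 5)/((k + 3)**2*(k + 8)).
Take A(k)=k + 1, B(k)=k + 8, C(k)=k**3 + 10*k**2 + 33*k + 36.
Key eq: (k + 1)·f(k+1) = (k + 7)·f(k) + (k**3 + 10*k**2 + 33*k + 36).
d = 6 from the (1,1,3) case.
Solving with deg f ≤ 6: f(k) = k*(k + 2)*(k + 3)*(k + 4)*(k**2 + 12*k + 41)/90.
Certificate R = B(k−1)f/C = k*(k + 2)*(k + 7)*(k**2 + 12*k + 41)/(90*(k + 3)) gives s_k = k*(-k**2 - 12*k - 41)/(30*(k**3 + 12*k**2 + 41*k + 30)).
s_(k+1) − s_k = 3*(-k - 3)/(k**5 + 21*k**4 + 163*k**3 + 567*k**2 + 844*k + 420) = t_k.

s_k = k*(-k**2 - 12*k - 41)/(30*(k**3 + 12*k**2 + 41*k + 30))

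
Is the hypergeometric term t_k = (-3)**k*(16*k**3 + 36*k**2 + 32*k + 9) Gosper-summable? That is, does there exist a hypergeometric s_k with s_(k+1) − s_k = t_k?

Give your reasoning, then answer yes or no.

Compute t_(k+1)/t_k: get 3*(-16*k**3 - 84*k**2 - 152*k - 93)/(16*k**3 + 36*k**2 + 32*k + 9).
A = -3, B = 1, C = k**3 + 9*k**2/4 + 2*k + 9/16.
Key eq: (-3)·f(k+1) = (1)·f(k) + (k**3 + 9*k**2/4 + 2*k + 9/16).
From deg A=0, deg B=0, deg C=3: d=3.
Solve for f: f(k) = -k*(2*k - 1)*(2*k + 1)/16 (degree 3 ≤ 3).
Then R = B(k−1)f/C = -k*(2*k - 1)/(8*k**2 + 14*k + 9), so s_k = R(k)·t_k = (-3)**k*k*(1 - 4*k**2).
Check: Δs_k = (-3)**k*(16*k**3 + 36*k**2 + 32*k + 9). ✓

Yes. s_k = (-3)**k*k*(1 - 4*k**2).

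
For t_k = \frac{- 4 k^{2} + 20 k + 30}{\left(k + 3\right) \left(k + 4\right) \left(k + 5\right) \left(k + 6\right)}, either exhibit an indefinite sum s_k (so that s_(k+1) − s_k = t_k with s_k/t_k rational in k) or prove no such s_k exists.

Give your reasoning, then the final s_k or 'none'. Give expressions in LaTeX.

Ratio r(k) = (2*k**3 - 41*k - 69)/(2*k**3 + 4*k**2 - 85*k - 105).
A = k + 3, B = k + 7, C = k**2 - 5*k - 15/2.
Key eq: (k + 3)·f(k+1) = (k + 6)·f(k) + (k**2 - 5*k - 15/2).
deg f ≤ 3 (via 1,1,2).
Solve for f: f(k) = -k*(k**2 + 132*k + 167)/120 (degree 3 ≤ 3).
Certificate R = B(k−1)f/C = -k*(k + 6)*(k**2 + 132*k + 167)/(60*(2*k**2 - 10*k - 15)) gives s_k = k*(k**2 + 132*k + 167)/(30*(k + 3)*(k + 4)*(k + 5)).
Δs = 2*(-2*k**2 + 10*k + 15)/(k**4 + 18*k**3 + 119*k**2 + 342*k + 360), as required.

s_k = \frac{k \left(k^{2} + 132 k + 167\right)}{30 \left(k + 3\right) \left(k + 4\right) \left(k + 5\right)}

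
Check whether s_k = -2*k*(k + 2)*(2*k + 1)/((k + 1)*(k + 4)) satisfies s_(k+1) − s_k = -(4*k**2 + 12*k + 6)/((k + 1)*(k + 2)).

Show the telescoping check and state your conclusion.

s_(k+1) = -2*(k + 1)*(k + 3)*(2*k + 3)/((k + 2)*(k + 5))
s_(k+1) − s_k = 2*(-2*k**4 - 24*k**3 - 79*k**2 - 97*k - 36)/(k**4 + 12*k**3 + 49*k**2 + 78*k + 40)
(s_(k+1) − s_k) − t_k = 4*(9*k**2 + 25*k + 12)/(k**4 + 12*k**3 + 49*k**2 + 78*k + 40)

Invalid: residual 4*(9*k**2 + 25*k + 12)/(k**4 + 12*k**3 + 49*k**2 + 78*k + 40) ≠ 0.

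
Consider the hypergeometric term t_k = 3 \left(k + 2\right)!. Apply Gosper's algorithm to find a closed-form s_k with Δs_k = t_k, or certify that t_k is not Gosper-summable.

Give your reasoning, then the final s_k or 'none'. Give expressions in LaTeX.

not Gosper-summable; s_k does not exist

r(k) = k + 3 after simplifying.
Take A(k)=k + 3, B(k)=1, C(k)=1.
Need (k + 3)·f(k+1) − (1)·f(k) = 1.
deg f ≤ -1 (via 1,0,0).
Bound -1 < 0, so the key equation has no polynomial solution.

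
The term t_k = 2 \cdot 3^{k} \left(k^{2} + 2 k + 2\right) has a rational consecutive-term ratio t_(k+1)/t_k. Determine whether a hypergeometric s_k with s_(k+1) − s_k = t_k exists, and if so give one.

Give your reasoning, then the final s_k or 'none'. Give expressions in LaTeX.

s_k = 3^{k} \left(k^{2} - k + 2\right)

t_(k+1)/t_k = 3*(k**2 + 4*k + 5)/(k**2 + 2*k + 2).
Factor: A=3; B=1; C=k**2 + 2*k + 2.
Need (3)·f(k+1) − (1)·f(k) = k**2 + 2*k + 2.
Bound: deg f ≤ 2.
Solving with deg f ≤ 2: f(k) = (k**2 - k + 2)/2.
Then R = B(k−1)f/C = (k**2 - k + 2)/(2*(k**2 + 2*k + 2)), so s_k = R(k)·t_k = 3**k*(k**2 - k + 2).
Check: Δs_k = 2*3**k*(k**2 + 2*k + 2). ✓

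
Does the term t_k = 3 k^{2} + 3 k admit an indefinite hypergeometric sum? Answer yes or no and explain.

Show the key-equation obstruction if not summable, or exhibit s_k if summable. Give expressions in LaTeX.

Yes. s_k = k^{3} - k.

Ratio r(k) = (k + 2)/k.
Factor: A=1; B=1; C=k**2 + k.
Need (1)·f(k+1) − (1)·f(k) = k**2 + k.
deg f ≤ 3 (via 0,0,2).
Solving with deg f ≤ 3: f(k) = k*(k - 1)*(k + 1)/3.
Certificate R = B(k−1)f/C = (k - 1)/3 gives s_k = k**3 - k.
Check: Δs_k = 3*k*(k + 1). ✓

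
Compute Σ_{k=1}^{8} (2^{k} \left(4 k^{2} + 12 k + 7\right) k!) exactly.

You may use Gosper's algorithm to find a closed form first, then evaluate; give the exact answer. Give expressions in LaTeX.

Σ = 3901685750

r(k) = 2*(4*k**3 + 24*k**2 + 43*k + 23)/(4*k**2 + 12*k + 7) after simplifying.
A = 2*k + 2, B = 1, C = k**2 + 3*k + 7/4.
Solve (2*k + 2)·f(k+1) − (1)·f(k) = k**2 + 3*k + 7/4.
deg f ≤ 1 (via 1,0,2).
A polynomial solution: f(k) = (2*k + 3)/4.
Certificate R = B(k−1)f/C = (2*k + 3)/(4*k**2 + 12*k + 7) gives s_k = 2**k*(2*k + 3)*factorial(k).
Δs = 2**k*(4*k**2 + 12*k + 7)*factorial(k), as required.
Σ_(k=1)^(8) t_k = s_(9) − s_(1) = 3901685760 − (10) = 3901685750.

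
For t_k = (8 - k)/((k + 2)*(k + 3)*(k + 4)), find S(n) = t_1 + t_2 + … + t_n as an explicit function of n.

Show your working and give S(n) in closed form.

r(k) = (k - 7)*(k + 2)/((k - 8)*(k + 5)) after simplifying.
So A=k + 2 and B=k + 5, with C=k - 8.
f must satisfy (k + 2)·f(k+1) − (k + 4)·f(k) = k - 8.
deg f ≤ 2 (via 1,1,1).
Solve for f: f(k) = -k*(k + 7)/2 (degree 2 ≤ 2).
Get s_k = R·t_k = k*(k + 7)/(2*(k + 2)*(k + 3)) with R(k) = B(k−1)f(k)/C(k) = -k*(k + 4)*(k + 7)/(2*(k - 8)).
Δs = (8 - k)/(k**3 + 9*k**2 + 26*k + 24), as required.
Telescope: S(n) = s_(n+1) − s_(1) = (n**2 + 9*n + 8)/(2*(n**2 + 7*n + 12)) − (1/3) = n*(n + 13)/(6*(n**2 + 7*n + 12)).

S(n) = n*(n + 13)/(6*(n**2 + 7*n + 12))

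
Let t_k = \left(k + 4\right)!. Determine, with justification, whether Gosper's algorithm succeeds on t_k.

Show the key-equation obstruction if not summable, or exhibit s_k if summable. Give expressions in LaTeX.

Ratio r(k) = k + 5.
Factor: A=k + 5; B=1; C=1.
Key eq: (k + 5)·f(k+1) = (1)·f(k) + (1).
Degrees (1,0,0) ⇒ d ≤ -1.
Bound -1 < 0, so the key equation has no polynomial solution.

No. Not Gosper-summable.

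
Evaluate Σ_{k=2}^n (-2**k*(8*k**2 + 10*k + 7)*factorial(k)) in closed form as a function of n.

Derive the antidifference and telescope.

The ratio is 2*(8*k**3 + 34*k**2 + 51*k + 25)/(8*k**2 + 10*k + 7).
A = 2*k + 2, B = 1, C = k**2 + 5*k/4 + 7/8.
Set up (2*k + 2)·f(k+1) − (1)·f(k) − (k**2 + 5*k/4 + 7/8) = 0.
From deg A=1, deg B=0, deg C=2: d=1.
Solving with deg f ≤ 1: f(k) = (4*k - 1)/8.
Then R = B(k−1)f/C = (4*k - 1)/(8*k**2 + 10*k + 7), so s_k = R(k)·t_k = -2**k*(4*k - 1)*factorial(k).
Δs = -2**k*(8*k**2 + 10*k + 7)*factorial(k), as required.
Telescope: S(n) = s_(n+1) − s_(2) = -2**(n + 1)*(4*n + 3)*factorial(n + 1) − (-56) = -8*2**n*n**2*factorial(n) - 14*2**n*n*factorial(n) - 6*2**n*factorial(n) + 56.

S(n) = -8*2**n*n**2*factorial(n) - 14*2**n*n*factorial(n) - 6*2**n*factorial(n) + 56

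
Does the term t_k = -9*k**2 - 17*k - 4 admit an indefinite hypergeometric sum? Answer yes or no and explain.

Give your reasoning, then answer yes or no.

Step 1: r(k) = (9*k**2 + 35*k + 30)/(9*k**2 + 17*k + 4).
Take A(k)=1, B(k)=1, C(k)=k**2 + 17*k/9 + 4/9.
f must satisfy (1)·f(k+1) − (1)·f(k) = k**2 + 17*k/9 + 4/9.
Bound: deg f ≤ 3.
Solving with deg f ≤ 3: f(k) = k*(3*k**2 + 4*k - 3)/9.
R(k) = B(k−1)·f(k)/C(k) = k*(3*k**2 + 4*k - 3)/(9*k**2 + 17*k + 4); s_k = R·t_k = k*(-3*k**2 - 4*k + 3).
Δs = -9*k**2 - 17*k - 4, as required.

Yes. s_k = k*(-3*k**2 - 4*k + 3).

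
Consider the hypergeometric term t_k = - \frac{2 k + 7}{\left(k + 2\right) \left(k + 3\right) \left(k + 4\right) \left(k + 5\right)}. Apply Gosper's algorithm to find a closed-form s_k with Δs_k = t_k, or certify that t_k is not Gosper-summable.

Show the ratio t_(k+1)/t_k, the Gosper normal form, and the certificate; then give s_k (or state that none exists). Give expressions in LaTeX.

s_k = \frac{k \left(- k - 6\right)}{8 \left(k^{2} + 6 k + 8\right)}

t_(k+1)/t_k = (k + 2)*(2*k + 9)/((k + 6)*(2*k + 7)).
Normal form (A,B,C) = (k + 2, k + 6, k + 7/2).
Need (k + 2)·f(k+1) − (k + 5)·f(k) = k + 7/2.
From deg A=1, deg B=1, deg C=1: d=3.
Solve for f: f(k) = k*(k + 3)*(k + 6)/16 (degree 3 ≤ 3).
Certificate R = B(k−1)f/C = k*(k + 3)*(k + 5)*(k + 6)/(8*(2*k + 7)) gives s_k = k*(-k - 6)/(8*(k**2 + 6*k + 8)).
Verify: (-2*k - 7)/(k**4 + 14*k**3 + 71*k**2 + 154*k + 120) matches t_k.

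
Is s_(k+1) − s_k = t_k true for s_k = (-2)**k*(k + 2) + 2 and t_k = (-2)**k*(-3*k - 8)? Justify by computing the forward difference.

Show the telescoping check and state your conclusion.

Valid: the claim telescopes to t_k.

s_(k+1) = -2*(-2)**k*(k + 3) + 2
s_(k+1) − s_k = (-2)**k*(-3*k - 8)
(s_(k+1) − s_k) − t_k = 0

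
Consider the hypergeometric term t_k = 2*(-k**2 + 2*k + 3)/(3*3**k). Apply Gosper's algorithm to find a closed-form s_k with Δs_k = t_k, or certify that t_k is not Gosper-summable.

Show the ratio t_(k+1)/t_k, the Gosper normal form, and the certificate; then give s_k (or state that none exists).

The ratio is (k**2 - 4)/(3*(k**2 - 2*k - 3)).
Gosper form: A/B · C(k+1)/C(k) with A=1/3, B=1, C=k**2 - 2*k - 3.
Need (1/3)·f(k+1) − (1)·f(k) = k**2 - 2*k - 3.
From deg A=0, deg B=0, deg C=2: d=2.
Coefficient equations give f(k) = -3*(k**2 - k - 3)/2.
Then R = B(k−1)f/C = -3*(k**2 - k - 3)/(2*(k - 3)*(k + 1)), so s_k = R(k)·t_k = (k**2 - k - 3)/3**k.
Δs = 2*(-k**2 + 2*k + 3)/(3*3**k), as required.

s_k = (k**2 - k - 3)/3**k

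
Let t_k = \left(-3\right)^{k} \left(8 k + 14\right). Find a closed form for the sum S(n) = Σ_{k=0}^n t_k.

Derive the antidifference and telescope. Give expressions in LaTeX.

Ratio r(k) = 3*(-4*k - 11)/(4*k + 7).
Take A(k)=-3, B(k)=1, C(k)=k + 7/4.
Need (-3)·f(k+1) − (1)·f(k) = k + 7/4.
From deg A=0, deg B=0, deg C=1: d=1.
Solve for f: f(k) = -(k + 1)/4 (degree 1 ≤ 1).
Then R = B(k−1)f/C = -(k + 1)/(4*k + 7), so s_k = R(k)·t_k = -2*(-3)**k*(k + 1).
Δs = (-3)**k*(8*k + 14), as required.
Telescope: S(n) = s_(n+1) − s_(0) = 6*(-3)**n*(n + 2) − (-2) = 6*(-3)**n*n + 12*(-3)**n + 2.

S(n) = 6 \left(-3\right)^{n} n + 12 \left(-3\right)^{n} + 2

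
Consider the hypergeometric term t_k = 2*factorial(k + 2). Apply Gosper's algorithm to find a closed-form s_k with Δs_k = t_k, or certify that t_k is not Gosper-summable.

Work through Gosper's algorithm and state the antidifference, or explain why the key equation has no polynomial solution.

none — t_k is not Gosper-summable

Compute t_(k+1)/t_k: get k + 3.
Gosper form: A/B · C(k+1)/C(k) with A=k + 3, B=1, C=1.
Need (k + 3)·f(k+1) − (1)·f(k) = 1.
Degrees (1,0,0) ⇒ d ≤ -1.
Bound -1 < 0, so the key equation has no polynomial solution.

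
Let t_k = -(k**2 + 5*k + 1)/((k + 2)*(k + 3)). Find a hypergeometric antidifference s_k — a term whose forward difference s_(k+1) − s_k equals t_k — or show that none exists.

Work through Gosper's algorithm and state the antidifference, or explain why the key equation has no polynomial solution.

s_k = k*(1 - 2*k)/(2*(k + 2))

r(k) = (k + 2)*(5*k + (k + 1)**2 + 6)/((k + 4)*(k**2 + 5*k + 1)) after simplifying.
A = k + 2, B = k + 4, C = k**2 + 5*k + 1.
f must satisfy (k + 2)·f(k+1) − (k + 3)·f(k) = k**2 + 5*k + 1.
Degrees (1,1,2) ⇒ d ≤ 2.
Solving with deg f ≤ 2: f(k) = k*(2*k - 1)/2.
Then R = B(k−1)f/C = k*(k + 3)*(2*k - 1)/(2*(k**2 + 5*k + 1)), so s_k = R(k)·t_k = k*(1 - 2*k)/(2*(k + 2)).
Check: Δs_k = (-k**2 - 5*k - 1)/(k**2 + 5*k + 6). ✓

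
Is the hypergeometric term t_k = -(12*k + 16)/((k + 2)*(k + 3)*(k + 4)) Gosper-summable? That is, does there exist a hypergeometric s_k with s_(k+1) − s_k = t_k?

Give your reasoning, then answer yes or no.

Yes. s_k = -2*k*(5*k + 7)/(3*(k + 2)*(k + 3)).

Ratio r(k) = (k + 2)*(3*k + 7)/((k + 5)*(3*k + 4)).
A = k + 2, B = k + 5, C = k + 4/3.
Solve (k + 2)·f(k+1) − (k + 4)·f(k) = k + 4/3.
d = 2 from the (1,1,1) case.
Coefficient equations give f(k) = k*(5*k + 7)/18.
Get s_k = R·t_k = -2*k*(5*k + 7)/(3*(k + 2)*(k + 3)) with R(k) = B(k−1)f(k)/C(k) = k*(k + 4)*(5*k + 7)/(6*(3*k + 4)).
Δs = 4*(-3*k - 4)/(k**3 + 9*k**2 + 26*k + 24), as required.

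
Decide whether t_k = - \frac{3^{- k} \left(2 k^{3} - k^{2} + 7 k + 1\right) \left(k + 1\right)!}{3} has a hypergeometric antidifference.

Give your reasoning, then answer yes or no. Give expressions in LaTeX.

The ratio is (k + 2)*(7*k + 2*(k + 1)**3 - (k + 1)**2 + 8)/(3*(2*k**3 - k**2 + 7*k + 1)).
A = k/3 + 2/3, B = 1, C = k**3 - k**2/2 + 7*k/2 + 1/2.
Key eq: (k/3 + 2/3)·f(k+1) = (1)·f(k) + (k**3 - k**2/2 + 7*k/2 + 1/2).
d = 2 from the (1,0,3) case.
Solving with deg f ≤ 2: f(k) = 3*(2*k**2 - 3*k - 3)/2.
So s_k = (B(k−1)f/C)·t_k = (3*(2*k**2 - 3*k - 3)/(2*k**3 - k**2 + 7*k + 1))·t_k = (-2*k**2 + 3*k + 3)*factorial(k + 1)/3**k.
s_(k+1) − s_k = -(2*k**3 - k**2 + 7*k + 1)*factorial(k + 1)/(3*3**k) = t_k.

Yes. s_k = 3^{- k} \left(- 2 k^{2} + 3 k + 3\right) \left(k + 1\right)!.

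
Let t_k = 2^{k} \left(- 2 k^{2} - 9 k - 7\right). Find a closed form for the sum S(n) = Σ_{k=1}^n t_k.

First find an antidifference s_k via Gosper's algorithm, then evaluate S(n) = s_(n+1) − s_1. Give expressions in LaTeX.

S(n) = - 4 \cdot 2^{n} n^{2} - 10 \cdot 2^{n} n - 8 \cdot 2^{n} + 8

Ratio r(k) = 2*(2*k**2 + 13*k + 18)/(2*k**2 + 9*k + 7).
Take A(k)=2, B(k)=1, C(k)=k**2 + 9*k/2 + 7/2.
Need (2)·f(k+1) − (1)·f(k) = k**2 + 9*k/2 + 7/2.
Degrees (0,0,2) ⇒ d ≤ 2.
Coefficient equations give f(k) = (2*k**2 + k + 1)/2.
So s_k = (B(k−1)f/C)·t_k = ((2*k**2 + k + 1)/((k + 1)*(2*k + 7)))·t_k = 2**k*(-2*k**2 - k - 1).
Δs = 2**k*(-2*k**2 - 9*k - 7), as required.
s_(n+1) = 2**(n + 1)*(-2*n**2 - 5*n - 4) and s_(1) = -8, so S(n) = -4*2**n*n**2 - 10*2**n*n - 8*2**n + 8.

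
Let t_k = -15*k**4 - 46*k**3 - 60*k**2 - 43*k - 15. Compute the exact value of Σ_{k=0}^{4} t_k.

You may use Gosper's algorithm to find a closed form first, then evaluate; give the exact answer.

Σ = -12215

t_(k+1)/t_k = (15*k**4 + 106*k**3 + 288*k**2 + 361*k + 179)/(15*k**4 + 46*k**3 + 60*k**2 + 43*k + 15).
Gosper form: A/B · C(k+1)/C(k) with A=1, B=1, C=k**4 + 46*k**3/15 + 4*k**2 + 43*k/15 + 1.
f must satisfy (1)·f(k+1) − (1)·f(k) = k**4 + 46*k**3/15 + 4*k**2 + 43*k/15 + 1.
d = 5 from the (0,0,4) case.
Coefficient equations give f(k) = k*(3*k**4 + 4*k**3 + 2*k**2 + 3*k + 3)/15.
Get s_k = R·t_k = k*(-3*k**4 - 4*k**3 - 2*k**2 - 3*k - 3) with R(k) = B(k−1)f(k)/C(k) = k*(3*k**4 + 4*k**3 + 2*k**2 + 3*k + 3)/(15*k**4 + 46*k**3 + 60*k**2 + 43*k + 15).
Δs = -15*k**4 - 46*k**3 - 60*k**2 - 43*k - 15, as required.
Evaluate s at k=5 and k=0: -12215 and 0; difference -12215.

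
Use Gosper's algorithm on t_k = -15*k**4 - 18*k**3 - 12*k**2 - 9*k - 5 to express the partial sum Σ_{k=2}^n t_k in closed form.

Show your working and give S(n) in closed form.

The ratio is (15*k**4 + 78*k**3 + 156*k**2 + 147*k + 59)/(15*k**4 + 18*k**3 + 12*k**2 + 9*k + 5).
A = 1, B = 1, C = k**4 + 6*k**3/5 + 4*k**2/5 + 3*k/5 + 1/3.
f must satisfy (1)·f(k+1) − (1)·f(k) = k**4 + 6*k**3/5 + 4*k**2/5 + 3*k/5 + 1/3.
Degrees (0,0,4) ⇒ d ≤ 5.
A polynomial solution: f(k) = k*(3*k**4 - 3*k**3 + 3*k + 2)/15.
So s_k = (B(k−1)f/C)·t_k = (k*(3*k**4 - 3*k**3 + 3*k + 2)/(15*k**4 + 18*k**3 + 12*k**2 + 9*k + 5))·t_k = k*(-3*k**4 + 3*k**3 - 3*k - 2).
Δs = -15*k**4 - 18*k**3 - 12*k**2 - 9*k - 5, as required.
Σ_(k=2)^n t_k = s_(n+1) − s_(2) = (-3*n**5 - 12*n**4 - 18*n**3 - 15*n**2 - 11*n - 5) − (-64), i.e. -3*n**5 - 12*n**4 - 18*n**3 - 15*n**2 - 11*n + 59.

S(n) = -3*n**5 - 12*n**4 - 18*n**3 - 15*n**2 - 11*n + 59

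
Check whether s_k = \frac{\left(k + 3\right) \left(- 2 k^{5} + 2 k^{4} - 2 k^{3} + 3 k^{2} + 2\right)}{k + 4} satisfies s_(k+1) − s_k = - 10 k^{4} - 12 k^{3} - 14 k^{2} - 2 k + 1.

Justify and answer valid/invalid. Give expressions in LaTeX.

s_(k+1) = (-2*k**6 - 16*k**5 - 46*k**4 - 67*k**3 - 46*k**2 - 5*k + 12)/(k + 5)
s_(k+1) − s_k = 2*(-5*k**6 - 47*k**5 - 134*k**4 - 154*k**3 - 118*k**2 - 12*k + 9)/(k**2 + 9*k + 20)
(s_(k+1) − s_k) − t_k = (8*k**5 + 54*k**4 + 60*k**3 + 61*k**2 + 7*k - 2)/(k**2 + 9*k + 20)

Invalid: residual \frac{8 k^{5} + 54 k^{4} + 60 k^{3} + 61 k^{2} + 7 k - 2}{k^{2} + 9 k + 20} ≠ 0.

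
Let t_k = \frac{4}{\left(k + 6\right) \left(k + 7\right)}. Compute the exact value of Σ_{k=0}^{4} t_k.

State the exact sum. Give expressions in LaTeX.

Ratio r(k) = (k + 6)/(k + 8).
Normal form (A,B,C) = (k + 6, k + 8, 1).
Need (k + 6)·f(k+1) − (k + 7)·f(k) = 1.
Degrees (1,1,0) ⇒ d ≤ 1.
Coefficient equations give f(k) = k/6.
Then R = B(k−1)f/C = k*(k + 7)/6, so s_k = R(k)·t_k = 2*k/(3*(k + 6)).
Δs = 4/(k**2 + 13*k + 42), as required.
Evaluate s at k=5 and k=0: 10/33 and 0; difference 10/33.

Σ = 10/33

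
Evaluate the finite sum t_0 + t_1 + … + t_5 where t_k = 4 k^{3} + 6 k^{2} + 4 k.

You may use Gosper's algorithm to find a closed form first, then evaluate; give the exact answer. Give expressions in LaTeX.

Compute t_(k+1)/t_k: get (2*k**3 + 9*k**2 + 14*k + 7)/(k*(2*k**2 + 3*k + 2)).
A = 1, B = 1, C = k**3 + 3*k**2/2 + k.
Need (1)·f(k+1) − (1)·f(k) = k**3 + 3*k**2/2 + k.
Degrees (0,0,3) ⇒ d ≤ 4.
Match coefficients ⇒ f(k) = k*(k - 1)*(k**2 + k + 1)/4.
Certificate R = B(k−1)f/C = (k - 1)*(k**2 + k + 1)/(2*(2*k**2 + 3*k + 2)) gives s_k = k**4 - k.
Δs = -k**4 + (k + 1)**4 - 1, as required.
Telescoping: Σ = s_(6) − s_(0) = 1290 − (0) = 1290.

Σ = 1290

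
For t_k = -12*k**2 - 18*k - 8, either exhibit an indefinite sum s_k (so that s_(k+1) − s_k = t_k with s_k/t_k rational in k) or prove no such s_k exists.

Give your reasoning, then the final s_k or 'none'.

s_k = k*(-4*k**2 - 3*k - 1)

t_(k+1)/t_k = (6*k**2 + 21*k + 19)/(6*k**2 + 9*k + 4).
Normal form (A,B,C) = (1, 1, k**2 + 3*k/2 + 2/3).
Need (1)·f(k+1) − (1)·f(k) = k**2 + 3*k/2 + 2/3.
deg f ≤ 3 (via 0,0,2).
Solve for f: f(k) = k*(4*k**2 + 3*k + 1)/12 (degree 3 ≤ 3).
Certificate R = B(k−1)f/C = k*(4*k**2 + 3*k + 1)/(2*(6*k**2 + 9*k + 4)) gives s_k = k*(-4*k**2 - 3*k - 1).
Check: Δs_k = -12*k**2 - 18*k - 8. ✓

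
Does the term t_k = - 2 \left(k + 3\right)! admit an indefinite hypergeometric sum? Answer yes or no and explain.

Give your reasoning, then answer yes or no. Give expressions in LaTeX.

No — negative degree bound, so no certificate f.

Compute t_(k+1)/t_k: get k + 4.
Factor: A=k + 4; B=1; C=1.
Solve (k + 4)·f(k+1) − (1)·f(k) = 1.
d = -1 from the (1,0,0) case.
d = -1 < 0 ⇒ no nonzero polynomial f; not summable.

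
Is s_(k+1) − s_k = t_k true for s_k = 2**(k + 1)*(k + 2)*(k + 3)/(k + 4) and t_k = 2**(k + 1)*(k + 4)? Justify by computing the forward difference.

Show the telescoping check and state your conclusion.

s_(k+1) = 2**(k + 2)*(k + 3)*(k + 4)/(k + 5)
s_(k+1) − s_k = 2**(k + 1)*(k**3 + 12*k**2 + 49*k + 66)/(k**2 + 9*k + 20)
(s_(k+1) − s_k) − t_k = 2**(k + 1)*(-k**2 - 7*k - 14)/(k**2 + 9*k + 20)

Invalid: residual 2**(k + 1)*(-k**2 - 7*k - 14)/(k**2 + 9*k + 20) ≠ 0.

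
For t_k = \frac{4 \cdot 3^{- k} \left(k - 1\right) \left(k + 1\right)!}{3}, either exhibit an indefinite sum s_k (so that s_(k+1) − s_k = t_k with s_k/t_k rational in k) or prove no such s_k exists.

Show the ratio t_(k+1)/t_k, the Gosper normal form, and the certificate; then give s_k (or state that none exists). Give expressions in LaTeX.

s_k = 4 \cdot 3^{- k} \left(k + 1\right)!

Step 1: r(k) = k*(k + 2)/(3*(k - 1)).
A = k/3 + 2/3, B = 1, C = k - 1.
f must satisfy (k/3 + 2/3)·f(k+1) − (1)·f(k) = k - 1.
Degrees (1,0,1) ⇒ d ≤ 0.
Solving with deg f ≤ 0: f(k) = 3.
Certificate R = B(k−1)f/C = 3/(k - 1) gives s_k = 4*factorial(k + 1)/3**k.
s_(k+1) − s_k = 4*(k - 1)*factorial(k + 1)/(3*3**k) = t_k.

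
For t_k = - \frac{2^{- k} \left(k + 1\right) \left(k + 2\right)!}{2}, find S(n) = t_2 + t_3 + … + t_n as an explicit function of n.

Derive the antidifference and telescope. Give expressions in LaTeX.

Step 1: r(k) = (k + 2)*(k + 3)/(2*(k + 1)).
A = k/2 + 3/2, B = 1, C = k + 1.
Need (k/2 + 3/2)·f(k+1) − (1)·f(k) = k + 1.
d = 0 from the (1,0,1) case.
Solve for f: f(k) = 2 (degree 0 ≤ 0).
So s_k = (B(k−1)f/C)·t_k = (2/(k + 1))·t_k = -factorial(k + 2)/2**k.
Δs = -(k + 1)*factorial(k + 2)/(2*2**k), as required.
Evaluate: s_(n+1) = -2**(-n - 1)*factorial(n + 3); subtract s_(2) = -6 ⇒ S(n) = 6 - factorial(n + 3)/(2*2**n).

S(n) = 6 - \frac{2^{- n} \left(n + 3\right)!}{2}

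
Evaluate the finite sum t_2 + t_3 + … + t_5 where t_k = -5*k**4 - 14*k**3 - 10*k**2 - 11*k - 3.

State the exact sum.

Σ = -8732

Step 1: r(k) = (5*k**4 + 34*k**3 + 82*k**2 + 93*k + 43)/(5*k**4 + 14*k**3 + 10*k**2 + 11*k + 3).
So A=1 and B=1, with C=k**4 + 14*k**3/5 + 2*k**2 + 11*k/5 + 3/5.
Need (1)·f(k+1) − (1)·f(k) = k**4 + 14*k**3/5 + 2*k**2 + 11*k/5 + 3/5.
Bound: deg f ≤ 5.
Coefficient equations give f(k) = k*(k**4 + k**3 - 2*k**2 + 4*k - 1)/5.
Then R = B(k−1)f/C = k*(k**4 + k**3 - 2*k**2 + 4*k - 1)/(5*k**4 + 14*k**3 + 10*k**2 + 11*k + 3), so s_k = R(k)·t_k = k*(-k**4 - k**3 + 2*k**2 - 4*k + 1).
Check: Δs_k = -5*k**4 - 14*k**3 - 10*k**2 - 11*k - 3. ✓
Evaluate s at k=6 and k=2: -8778 and -46; difference -8732.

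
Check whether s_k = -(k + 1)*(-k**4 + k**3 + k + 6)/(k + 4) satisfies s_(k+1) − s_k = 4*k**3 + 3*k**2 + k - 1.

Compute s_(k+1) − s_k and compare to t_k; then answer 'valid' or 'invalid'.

s_(k+1) = -(k + 2)*(k - (k + 1)**4 + (k + 1)**3 + 7)/(k + 5)
s_(k+1) − s_k = (4*k**5 + 30*k**4 + 48*k**3 + 29*k**2 - k - 26)/(k**2 + 9*k + 20)
(s_(k+1) − s_k) − t_k = 3*(-3*k**4 - 20*k**3 - 13*k**2 - 4*k - 2)/(k**2 + 9*k + 20)

Invalid: residual 3*(-3*k**4 - 20*k**3 - 13*k**2 - 4*k - 2)/(k**2 + 9*k + 20) ≠ 0.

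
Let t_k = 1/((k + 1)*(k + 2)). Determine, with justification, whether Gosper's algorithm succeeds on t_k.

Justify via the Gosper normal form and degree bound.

Yes. s_k = k/(k + 1).

The ratio is (k + 1)/(k + 3).
Take A(k)=k + 1, B(k)=k + 3, C(k)=1.
Need (k + 1)·f(k+1) − (k + 2)·f(k) = 1.
From deg A=1, deg B=1, deg C=0: d=1.
A polynomial solution: f(k) = k.
R(k) = B(k−1)·f(k)/C(k) = k*(k + 2); s_k = R·t_k = k/(k + 1).
Verify: 1/(k**2 + 3*k + 2) matches t_k.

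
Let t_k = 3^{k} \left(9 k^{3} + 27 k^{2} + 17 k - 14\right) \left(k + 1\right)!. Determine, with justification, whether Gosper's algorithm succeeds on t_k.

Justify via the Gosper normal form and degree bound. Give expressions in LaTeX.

Yes. s_k = 3^{k} \left(3 k^{2} - 2 k - 4\right) \left(k + 1\right)!.

t_(k+1)/t_k = 3*(9*k**4 + 72*k**3 + 206*k**2 + 235*k + 78)/(9*k**3 + 27*k**2 + 17*k - 14).
Gosper form: A/B · C(k+1)/C(k) with A=3*k + 6, B=1, C=k**3 + 3*k**2 + 17*k/9 - 14/9.
f must satisfy (3*k + 6)·f(k+1) − (1)·f(k) = k**3 + 3*k**2 + 17*k/9 - 14/9.
d = 2 from the (1,0,3) case.
Coefficient equations give f(k) = (3*k**2 - 2*k - 4)/9.
Get s_k = R·t_k = 3**k*(3*k**2 - 2*k - 4)*factorial(k + 1) with R(k) = B(k−1)f(k)/C(k) = (3*k**2 - 2*k - 4)/(9*k**3 + 27*k**2 + 17*k - 14).
Δs = 3**k*(9*k**3 + 27*k**2 + 17*k - 14)*factorial(k + 1), as required.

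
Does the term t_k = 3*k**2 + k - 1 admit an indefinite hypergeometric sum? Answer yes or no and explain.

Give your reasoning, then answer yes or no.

Yes. s_k = k*(k**2 - k - 1).

The ratio is (k + 3*(k + 1)**2)/(3*k**2 + k - 1).
Gosper form: A/B · C(k+1)/C(k) with A=1, B=1, C=k**2 + k/3 - 1/3.
Key eq: (1)·f(k+1) = (1)·f(k) + (k**2 + k/3 - 1/3).
From deg A=0, deg B=0, deg C=2: d=3.
Match coefficients ⇒ f(k) = k*(k**2 - k - 1)/3.
R(k) = B(k−1)·f(k)/C(k) = k*(k**2 - k - 1)/(3*k**2 + k - 1); s_k = R·t_k = k*(k**2 - k - 1).
Verify: 3*k**2 + k - 1 matches t_k.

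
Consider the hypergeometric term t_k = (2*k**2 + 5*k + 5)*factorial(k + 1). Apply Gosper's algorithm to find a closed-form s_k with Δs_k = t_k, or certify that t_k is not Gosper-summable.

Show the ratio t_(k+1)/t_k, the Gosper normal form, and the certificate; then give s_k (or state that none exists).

s_k = (2*k + 1)*factorial(k + 1)

r(k) = (k + 2)*(5*k + 2*(k + 1)**2 + 10)/(2*k**2 + 5*k + 5) after simplifying.
So A=k + 2 and B=1, with C=k**2 + 5*k/2 + 5/2.
Key eq: (k + 2)·f(k+1) = (1)·f(k) + (k**2 + 5*k/2 + 5/2).
d = 1 from the (1,0,2) case.
A polynomial solution: f(k) = (2*k + 1)/2.
So s_k = (B(k−1)f/C)·t_k = ((2*k + 1)/(2*k**2 + 5*k + 5))·t_k = (2*k + 1)*factorial(k + 1).
Δs = (2*k**2 + 5*k + 5)*factorial(k + 1), as required.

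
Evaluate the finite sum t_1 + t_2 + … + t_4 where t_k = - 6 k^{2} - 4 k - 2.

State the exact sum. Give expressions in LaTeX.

Compute t_(k+1)/t_k: get (3*k**2 + 8*k + 6)/(3*k**2 + 2*k + 1).
Factor: A=1; B=1; C=k**2 + 2*k/3 + 1/3.
Set up (1)·f(k+1) − (1)·f(k) − (k**2 + 2*k/3 + 1/3) = 0.
Degrees (0,0,2) ⇒ d ≤ 3.
Coefficient equations give f(k) = k*(2*k**2 - k + 1)/6.
R(k) = B(k−1)·f(k)/C(k) = k*(2*k**2 - k + 1)/(2*(3*k**2 + 2*k + 1)); s_k = R·t_k = k*(-2*k**2 + k - 1).
s_(k+1) − s_k = -6*k**2 - 4*k - 2 = t_k.
Σ_(k=1)^(4) t_k = s_(5) − s_(1) = -230 − (-2) = -228.

Σ = -228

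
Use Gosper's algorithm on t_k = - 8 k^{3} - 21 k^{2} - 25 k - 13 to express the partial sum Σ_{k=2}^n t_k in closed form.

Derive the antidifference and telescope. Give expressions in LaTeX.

S(n) = - 2 n^{4} - 11 n^{3} - 25 n^{2} - 29 n + 67

The ratio is (8*k**3 + 45*k**2 + 91*k + 67)/(8*k**3 + 21*k**2 + 25*k + 13).
So A=1 and B=1, with C=k**3 + 21*k**2/8 + 25*k/8 + 13/8.
Need (1)·f(k+1) − (1)·f(k) = k**3 + 21*k**2/8 + 25*k/8 + 13/8.
From deg A=0, deg B=0, deg C=3: d=4.
A polynomial solution: f(k) = k*(2*k**3 + 3*k**2 + 4*k + 4)/8.
Then R = B(k−1)f/C = k*(2*k**3 + 3*k**2 + 4*k + 4)/(8*k**3 + 21*k**2 + 25*k + 13), so s_k = R(k)·t_k = k*(-2*k**3 - 3*k**2 - 4*k - 4).
Verify: -8*k**3 - 21*k**2 - 25*k - 13 matches t_k.
Σ_(k=2)^n t_k = s_(n+1) − s_(2) = (-2*n**4 - 11*n**3 - 25*n**2 - 29*n - 13) − (-80), i.e. -2*n**4 - 11*n**3 - 25*n**2 - 29*n + 67.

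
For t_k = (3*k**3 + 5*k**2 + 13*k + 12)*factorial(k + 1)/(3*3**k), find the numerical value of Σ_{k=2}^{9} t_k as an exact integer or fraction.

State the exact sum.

Σ = 52234532/243

t_(k+1)/t_k = (3*k**4 + 20*k**3 + 60*k**2 + 97*k + 66)/(3*(3*k**3 + 5*k**2 + 13*k + 12)).
A = k/3 + 2/3, B = 1, C = k**3 + 5*k**2/3 + 13*k/3 + 4.
Solve (k/3 + 2/3)·f(k+1) − (1)·f(k) = k**3 + 5*k**2/3 + 13*k/3 + 4.
deg f ≤ 2 (via 1,0,3).
Solve for f: f(k) = 3*k**2 + 2*k - 2 (degree 2 ≤ 2).
R(k) = B(k−1)·f(k)/C(k) = 3*(3*k**2 + 2*k - 2)/(3*k**3 + 5*k**2 + 13*k + 12); s_k = R·t_k = (3*k**2 + 2*k - 2)*factorial(k + 1)/3**k.
s_(k+1) − s_k = (3*k**3 + 5*k**2 + 13*k + 12)*factorial(k + 1)/(3*3**k) = t_k.
Telescoping: Σ = s_(10) − s_(2) = 52236800/243 − (28/3) = 52234532/243.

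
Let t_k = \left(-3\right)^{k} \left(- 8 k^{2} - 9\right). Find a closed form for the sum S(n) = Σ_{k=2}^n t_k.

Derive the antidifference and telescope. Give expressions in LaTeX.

The ratio is 3*(-8*(k + 1)**2 - 9)/(8*k**2 + 9).
Take A(k)=-3, B(k)=1, C(k)=k**2 + 9/8.
Solve (-3)·f(k+1) − (1)·f(k) = k**2 + 9/8.
Degrees (0,0,2) ⇒ d ≤ 2.
A polynomial solution: f(k) = -(2*k**2 - 3*k + 3)/8.
Certificate R = B(k−1)f/C = -(2*k**2 - 3*k + 3)/(8*k**2 + 9) gives s_k = (-3)**k*(2*k**2 - 3*k + 3).
Δs = (-3)**k*(-8*k**2 - 9), as required.
Evaluate: s_(n+1) = (-3)**(n + 1)*(2*n**2 + n + 2); subtract s_(2) = 45 ⇒ S(n) = -6*(-3)**n*n**2 - 3*(-3)**n*n - 6*(-3)**n - 45.

S(n) = - 6 \left(-3\right)^{n} n^{2} - 3 \left(-3\right)^{n} n - 6 \left(-3\right)^{n} - 45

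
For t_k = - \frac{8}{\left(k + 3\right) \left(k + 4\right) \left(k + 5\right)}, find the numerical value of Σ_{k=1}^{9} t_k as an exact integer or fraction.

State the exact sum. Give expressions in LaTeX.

Compute t_(k+1)/t_k: get (k + 3)/(k + 6).
Gosper form: A/B · C(k+1)/C(k) with A=k + 3, B=k + 6, C=1.
Solve (k + 3)·f(k+1) − (k + 5)·f(k) = 1.
From deg A=1, deg B=1, deg C=0: d=2.
Solve for f: f(k) = k*(k + 7)/24 (degree 2 ≤ 2).
So s_k = (B(k−1)f/C)·t_k = (k*(k + 5)*(k + 7)/24)·t_k = k*(-k - 7)/(3*(k + 3)*(k + 4)).
Check: Δs_k = -8/(k**3 + 12*k**2 + 47*k + 60). ✓
Telescoping: Σ = s_(10) − s_(1) = -85/273 − (-2/15) = -81/455.

Σ = -81/455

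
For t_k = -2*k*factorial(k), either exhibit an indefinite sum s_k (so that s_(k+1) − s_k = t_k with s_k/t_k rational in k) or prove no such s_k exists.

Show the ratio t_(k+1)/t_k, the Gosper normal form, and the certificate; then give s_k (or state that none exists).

t_(k+1)/t_k = (k + 1)**2/k.
Take A(k)=k + 1, B(k)=1, C(k)=k.
Key eq: (k + 1)·f(k+1) = (1)·f(k) + (k).
d = 0 from the (1,0,1) case.
A polynomial solution: f(k) = 1.
Certificate R = B(k−1)f/C = 1/k gives s_k = -2*factorial(k).
Verify: -2*k*factorial(k) matches t_k.

s_k = -2*factorial(k)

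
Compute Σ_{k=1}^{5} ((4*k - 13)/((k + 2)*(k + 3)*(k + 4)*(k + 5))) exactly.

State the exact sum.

t_(k+1)/t_k = (k + 2)*(4*k - 9)/((k + 6)*(4*k - 13)).
So A=k + 2 and B=k + 6, with C=k - 13/4.
Set up (k + 2)·f(k+1) − (k + 5)·f(k) − (k - 13/4) = 0.
deg f ≤ 3 (via 1,1,1).
Match coefficients ⇒ f(k) = -k*(k**2 + 9*k + 42)/32.
R(k) = B(k−1)·f(k)/C(k) = -k*(k + 5)*(k**2 + 9*k + 42)/(8*(4*k - 13)); s_k = R·t_k = k*(-k**2 - 9*k - 42)/(8*(k + 2)*(k + 3)*(k + 4)).
Check: Δs_k = (4*k - 13)/(k**4 + 14*k**3 + 71*k**2 + 154*k + 120). ✓
Sum = s_(6) − s_(1); s_(6) = -11/80, s_(1) = -13/120 ⇒ -7/240.

Σ = -7/240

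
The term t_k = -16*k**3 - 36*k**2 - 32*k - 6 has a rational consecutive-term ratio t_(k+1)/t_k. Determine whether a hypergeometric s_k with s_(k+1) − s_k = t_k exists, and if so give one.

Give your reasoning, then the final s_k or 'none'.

Compute t_(k+1)/t_k: get (8*k**3 + 42*k**2 + 76*k + 45)/(8*k**3 + 18*k**2 + 16*k + 3).
Factor: A=1; B=1; C=k**3 + 9*k**2/4 + 2*k + 3/8.
f must satisfy (1)·f(k+1) − (1)·f(k) = k**3 + 9*k**2/4 + 2*k + 3/8.
deg f ≤ 4 (via 0,0,3).
A polynomial solution: f(k) = k*(2*k**3 + 2*k**2 + k - 2)/8.
R(k) = B(k−1)·f(k)/C(k) = k*(2*k**3 + 2*k**2 + k - 2)/((4*k + 1)*(2*k**2 + 4*k + 3)); s_k = R·t_k = 2*k*(-2*k**3 - 2*k**2 - k + 2).
s_(k+1) − s_k = -16*k**3 - 36*k**2 - 32*k - 6 = t_k.

s_k = 2*k*(-2*k**3 - 2*k**2 - k + 2)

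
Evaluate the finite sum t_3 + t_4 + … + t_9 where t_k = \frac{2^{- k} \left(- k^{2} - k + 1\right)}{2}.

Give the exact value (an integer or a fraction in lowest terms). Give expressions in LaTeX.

Compute t_(k+1)/t_k: get (k + (k + 1)**2)/(2*(k**2 + k - 1)).
So A=1/2 and B=1, with C=k**2 + k - 1.
Key eq: (1/2)·f(k+1) = (1)·f(k) + (k**2 + k - 1).
d = 2 from the (0,0,2) case.
Match coefficients ⇒ f(k) = -2*(k**2 + 3*k + 3).
Get s_k = R·t_k = (k**2 + 3*k + 3)/2**k with R(k) = B(k−1)f(k)/C(k) = -2*(k**2 + 3*k + 3)/(k**2 + k - 1).
Δs = (-k**2 - k + 1)/(2*2**k), as required.
Evaluate s at k=10 and k=3: 133/1024 and 21/8; difference -2555/1024.

Σ = -2555/1024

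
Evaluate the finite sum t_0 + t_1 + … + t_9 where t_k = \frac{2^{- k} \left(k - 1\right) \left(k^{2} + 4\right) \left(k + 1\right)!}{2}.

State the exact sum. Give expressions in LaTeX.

The ratio is k*(k + 2)*((k + 1)**2 + 4)/(2*(k - 1)*(k**2 + 4)).
A = k/2 + 1, B = 1, C = k**3 - k**2 + 4*k - 4.
f must satisfy (k/2 + 1)·f(k+1) − (1)·f(k) = k**3 - k**2 + 4*k - 4.
Bound: deg f ≤ 2.
Match coefficients ⇒ f(k) = 2*(k - 2)*(k - 1).
Get s_k = R·t_k = (k - 2)*(k - 1)*factorial(k + 1)/2**k with R(k) = B(k−1)f(k)/C(k) = 2*(k - 2)/(k**2 + 4).
Δs = (k - 1)*(k**2 + 4)*factorial(k + 1)/(2*2**k), as required.
Telescoping: Σ = s_(10) − s_(0) = 2806650 − (2) = 2806648.

Σ = 2806648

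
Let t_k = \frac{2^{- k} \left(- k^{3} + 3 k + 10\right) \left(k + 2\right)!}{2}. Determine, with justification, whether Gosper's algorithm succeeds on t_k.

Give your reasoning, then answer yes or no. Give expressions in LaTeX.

Yes. s_k = - 2^{- k} \left(k - 4\right) \left(k + 1\right) \left(k + 2\right)!.

r(k) = (k + 3)*(3*k - (k + 1)**3 + 13)/(2*(-k**3 + 3*k + 10)) after simplifying.
A = k/2 + 3/2, B = 1, C = k**3 - 3*k - 10.
Key eq: (k/2 + 3/2)·f(k+1) = (1)·f(k) + (k**3 - 3*k - 10).
deg f ≤ 2 (via 1,0,3).
Solve for f: f(k) = 2*(k - 4)*(k + 1) (degree 2 ≤ 2).
So s_k = (B(k−1)f/C)·t_k = (2*(k - 4)*(k + 1)/(k**3 - 3*k - 10))·t_k = -(k - 4)*(k + 1)*factorial(k + 2)/2**k.
s_(k+1) − s_k = (-k**3 + 3*k + 10)*factorial(k + 2)/(2*2**k) = t_k.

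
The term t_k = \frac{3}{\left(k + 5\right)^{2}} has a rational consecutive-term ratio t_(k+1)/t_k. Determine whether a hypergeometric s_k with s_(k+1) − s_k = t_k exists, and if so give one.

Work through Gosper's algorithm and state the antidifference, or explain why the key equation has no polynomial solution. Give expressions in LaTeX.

r(k) = (k + 5)**2/(k + 6)**2 after simplifying.
Take A(k)=k**2 + 10*k + 25, B(k)=k**2 + 12*k + 36, C(k)=1.
Need (k**2 + 10*k + 25)·f(k+1) − (k**2 + 10*k + 25)·f(k) = 1.
d = 0 from the (2,2,0) case.
Generic f = c0 gives residual -1; -1 = 0 cannot hold, so t_k is not Gosper-summable.

none (Gosper's algorithm certifies no s_k)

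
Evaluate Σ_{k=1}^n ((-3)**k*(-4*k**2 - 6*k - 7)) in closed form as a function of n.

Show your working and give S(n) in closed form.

Step 1: r(k) = 3*(-4*k**2 - 14*k - 17)/(4*k**2 + 6*k + 7).
So A=-3 and B=1, with C=k**2 + 3*k/2 + 7/4.
f must satisfy (-3)·f(k+1) − (1)·f(k) = k**2 + 3*k/2 + 7/4.
From deg A=0, deg B=0, deg C=2: d=2.
Coefficient equations give f(k) = -(k**2 + 1)/4.
Then R = B(k−1)f/C = -(k**2 + 1)/(4*k**2 + 6*k + 7), so s_k = R(k)·t_k = (-3)**k*(k**2 + 1).
s_(k+1) − s_k = (-3)**k*(-4*k**2 - 6*k - 7) = t_k.
s_(n+1) = (-3)**(n + 1)*(n**2 + 2*n + 2) and s_(1) = -6, so S(n) = -3*(-3)**n*n**2 - 6*(-3)**n*n - 6*(-3)**n + 6.

S(n) = -3*(-3)**n*n**2 - 6*(-3)**n*n - 6*(-3)**n + 6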